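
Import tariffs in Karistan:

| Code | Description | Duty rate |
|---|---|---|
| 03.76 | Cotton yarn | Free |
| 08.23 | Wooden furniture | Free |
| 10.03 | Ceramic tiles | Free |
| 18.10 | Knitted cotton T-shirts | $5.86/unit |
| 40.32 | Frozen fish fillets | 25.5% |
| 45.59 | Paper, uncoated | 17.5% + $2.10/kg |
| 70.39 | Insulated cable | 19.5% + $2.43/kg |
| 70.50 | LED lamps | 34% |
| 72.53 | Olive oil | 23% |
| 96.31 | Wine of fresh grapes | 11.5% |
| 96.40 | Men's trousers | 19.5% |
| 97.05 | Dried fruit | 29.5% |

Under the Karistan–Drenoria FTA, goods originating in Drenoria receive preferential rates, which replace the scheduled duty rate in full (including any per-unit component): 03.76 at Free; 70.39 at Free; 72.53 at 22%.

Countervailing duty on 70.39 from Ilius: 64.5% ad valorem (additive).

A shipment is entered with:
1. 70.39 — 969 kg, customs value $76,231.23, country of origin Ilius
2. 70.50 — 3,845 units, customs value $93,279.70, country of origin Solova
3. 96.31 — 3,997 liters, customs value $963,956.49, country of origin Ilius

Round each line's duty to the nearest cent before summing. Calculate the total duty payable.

Line 1 (70.39, Ilius, 969 kg, $76,231.23):
Base rate for 70.39 is 19.5% + $2.43/kg.
70.39 has an FTA preferential rate, but origin Ilius is not Drenoria; base rate stands.
Additional duty on 70.39 from Ilius: +64.5%. Applied ad valorem rate: 19.5% + 64.5% = 84%.
Duty = $76,231.23 × 84% + 969 × $2.43 = $66,388.90.
Line 2 (70.50, Solova, 3,845 units, $93,279.70):
Base rate for 70.50 is 34%.
Duty = $93,279.70 × 34% = $31,715.10.
Line 3 (96.31, Ilius, 3,997 liters, $963,956.49):
Base rate for 96.31 is 11.5%.
Duty = $963,956.49 × 11.5% = $110,855.00.
Total = $66,388.90 + $31,715.10 + $110,855.00 = $208,959.00.

$208,959.00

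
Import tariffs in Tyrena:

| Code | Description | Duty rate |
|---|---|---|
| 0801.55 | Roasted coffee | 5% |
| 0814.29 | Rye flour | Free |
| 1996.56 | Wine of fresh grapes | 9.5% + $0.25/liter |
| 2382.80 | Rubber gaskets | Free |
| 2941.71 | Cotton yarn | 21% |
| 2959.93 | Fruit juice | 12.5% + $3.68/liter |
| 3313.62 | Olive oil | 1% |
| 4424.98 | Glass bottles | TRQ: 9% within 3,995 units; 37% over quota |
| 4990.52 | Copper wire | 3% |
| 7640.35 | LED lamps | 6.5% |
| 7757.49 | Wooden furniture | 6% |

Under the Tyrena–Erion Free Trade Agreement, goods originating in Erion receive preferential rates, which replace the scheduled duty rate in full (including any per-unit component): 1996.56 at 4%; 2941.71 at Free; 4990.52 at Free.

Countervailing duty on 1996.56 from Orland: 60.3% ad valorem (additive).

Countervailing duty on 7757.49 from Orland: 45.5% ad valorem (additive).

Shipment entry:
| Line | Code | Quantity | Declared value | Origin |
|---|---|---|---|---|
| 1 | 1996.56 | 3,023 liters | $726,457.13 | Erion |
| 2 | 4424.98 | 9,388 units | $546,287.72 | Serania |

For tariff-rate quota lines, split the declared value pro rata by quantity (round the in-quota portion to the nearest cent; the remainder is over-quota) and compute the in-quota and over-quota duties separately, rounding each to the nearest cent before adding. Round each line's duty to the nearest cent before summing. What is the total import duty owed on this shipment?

$166,093.41

Line 1 (1996.56, Erion, 3,023 liters, $726,457.13):
Base rate for 1996.56 is 9.5% + $0.25/liter.
Origin Erion qualifies under the Tyrena–Erion agreement and 1996.56 is covered: preferential rate 4% applies instead.
The additional-duty order on 1996.56 targets Orland, not Erion; it does not apply.
Duty = $726,457.13 × 4% = $29,058.29.
Line 2 (4424.98, Serania, 9,388 units, $546,287.72):
Code 4424.98 is under a tariff-rate quota (threshold 3,995 units). In-quota: 3,995 units at 9%; over-quota: 5,393 units at 37%.
Pro-rata value split: in-quota = $546,287.72 × 3,995/9,388 = $232,469.05; over-quota = $546,287.72 − $232,469.05 = $313,818.67.
In-quota duty = $232,469.05 × 9% = $20,922.21. Over-quota duty = $313,818.67 × 37% = $116,112.91.
Line duty = $20,922.21 + $116,112.91 = $137,035.12.
Total = $29,058.29 + $137,035.12 = $166,093.41.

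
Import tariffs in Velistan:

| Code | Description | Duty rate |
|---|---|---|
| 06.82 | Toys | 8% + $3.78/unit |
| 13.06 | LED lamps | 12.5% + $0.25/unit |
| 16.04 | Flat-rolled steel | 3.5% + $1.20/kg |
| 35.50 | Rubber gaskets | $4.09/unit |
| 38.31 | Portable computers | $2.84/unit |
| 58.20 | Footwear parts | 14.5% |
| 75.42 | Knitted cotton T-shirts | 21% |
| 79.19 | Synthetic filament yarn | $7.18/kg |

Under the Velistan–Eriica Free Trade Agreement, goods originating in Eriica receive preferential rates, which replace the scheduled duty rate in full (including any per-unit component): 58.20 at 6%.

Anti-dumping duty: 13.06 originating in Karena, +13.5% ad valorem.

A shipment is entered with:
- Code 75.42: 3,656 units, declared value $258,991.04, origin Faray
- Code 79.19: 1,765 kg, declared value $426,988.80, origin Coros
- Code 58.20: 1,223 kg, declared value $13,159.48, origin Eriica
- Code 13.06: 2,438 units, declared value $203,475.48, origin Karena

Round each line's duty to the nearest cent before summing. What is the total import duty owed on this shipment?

$121,363.51

Line 1 (75.42, Faray, 3,656 units, $258,991.04):
Base rate for 75.42 is 21%.
Duty = $258,991.04 × 21% = $54,388.12.
Line 2 (79.19, Coros, 1,765 kg, $426,988.80):
Base rate for 79.19 is $7.18/kg.
Duty = 1,765 × $7.18 = $12,672.70.
Line 3 (58.20, Eriica, 1,223 kg, $13,159.48):
Base rate for 58.20 is 14.5%.
Origin Eriica qualifies under the Velistan–Eriica agreement and 58.20 is covered: preferential rate 6% applies instead.
Duty = $13,159.48 × 6% = $789.57.
Line 4 (13.06, Karena, 2,438 units, $203,475.48):
Base rate for 13.06 is 12.5% + $0.25/unit.
Additional duty on 13.06 from Karena: +13.5%. Applied ad valorem rate: 12.5% + 13.5% = 26%.
Duty = $203,475.48 × 26% + 2,438 × $0.25 = $53,513.12.
Total = $54,388.12 + $12,672.70 + $789.57 + $53,513.12 = $121,363.51.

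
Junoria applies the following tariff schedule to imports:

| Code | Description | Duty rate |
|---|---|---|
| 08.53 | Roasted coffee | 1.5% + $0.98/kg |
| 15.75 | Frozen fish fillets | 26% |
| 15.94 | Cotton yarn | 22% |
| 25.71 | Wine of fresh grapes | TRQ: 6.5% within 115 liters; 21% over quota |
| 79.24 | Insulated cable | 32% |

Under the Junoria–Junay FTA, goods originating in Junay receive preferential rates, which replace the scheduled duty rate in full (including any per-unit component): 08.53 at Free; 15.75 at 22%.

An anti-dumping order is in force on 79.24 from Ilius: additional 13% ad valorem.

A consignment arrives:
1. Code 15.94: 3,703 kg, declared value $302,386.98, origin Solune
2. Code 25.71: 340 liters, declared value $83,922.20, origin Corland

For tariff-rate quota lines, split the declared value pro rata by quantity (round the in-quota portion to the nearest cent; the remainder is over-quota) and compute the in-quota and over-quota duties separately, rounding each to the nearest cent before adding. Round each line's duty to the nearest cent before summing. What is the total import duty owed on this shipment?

Line 1 (15.94, Solune, 3,703 kg, $302,386.98):
Base rate for 15.94 is 22%.
Duty = $302,386.98 × 22% = $66,525.14.
Line 2 (25.71, Corland, 340 liters, $83,922.20):
Code 25.71 is under a tariff-rate quota (threshold 115 liters). In-quota: 115 liters at 6.5%; over-quota: 225 liters at 21%.
Pro-rata value split: in-quota = $83,922.20 × 115/340 = $28,385.45; over-quota = $83,922.20 − $28,385.45 = $55,536.75.
In-quota duty = $28,385.45 × 6.5% = $1,845.05. Over-quota duty = $55,536.75 × 21% = $11,662.72.
Line duty = $1,845.05 + $11,662.72 = $13,507.77.
Total = $66,525.14 + $13,507.77 = $80,032.91.

$80,032.91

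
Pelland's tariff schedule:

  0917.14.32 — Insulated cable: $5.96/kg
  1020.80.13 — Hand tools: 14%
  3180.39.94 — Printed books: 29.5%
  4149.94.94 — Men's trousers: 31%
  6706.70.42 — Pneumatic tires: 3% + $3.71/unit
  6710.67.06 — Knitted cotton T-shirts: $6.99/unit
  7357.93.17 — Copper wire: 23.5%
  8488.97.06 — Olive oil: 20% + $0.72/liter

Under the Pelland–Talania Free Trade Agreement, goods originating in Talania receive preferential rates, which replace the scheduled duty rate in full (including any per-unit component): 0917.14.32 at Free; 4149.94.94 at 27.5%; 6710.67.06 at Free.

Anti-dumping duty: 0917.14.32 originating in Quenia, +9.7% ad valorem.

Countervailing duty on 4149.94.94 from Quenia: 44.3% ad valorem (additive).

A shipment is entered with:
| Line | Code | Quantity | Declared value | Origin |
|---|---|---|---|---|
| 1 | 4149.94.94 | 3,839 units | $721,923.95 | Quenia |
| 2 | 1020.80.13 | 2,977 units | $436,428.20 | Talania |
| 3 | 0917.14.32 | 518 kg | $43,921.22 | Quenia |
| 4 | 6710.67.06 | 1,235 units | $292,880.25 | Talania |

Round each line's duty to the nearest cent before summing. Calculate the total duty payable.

Line 1 (4149.94.94, Quenia, 3,839 units, $721,923.95):
Base rate for 4149.94.94 is 31%.
4149.94.94 has an FTA preferential rate, but origin Quenia is not Talania; base rate stands.
Additional duty on 4149.94.94 from Quenia: +44.3%. Applied ad valorem rate: 31% + 44.3% = 75.3%.
Duty = $721,923.95 × 75.3% = $543,608.73.
Line 2 (1020.80.13, Talania, 2,977 units, $436,428.20):
Base rate for 1020.80.13 is 14%.
Origin Talania is the FTA partner but 1020.80.13 is not on the preference list; base rate stands.
Duty = $436,428.20 × 14% = $61,099.95.
Line 3 (0917.14.32, Quenia, 518 kg, $43,921.22):
Base rate for 0917.14.32 is $5.96/kg.
0917.14.32 has an FTA preferential rate, but origin Quenia is not Talania; base rate stands.
Additional duty on 0917.14.32 from Quenia: +9.7% ad valorem. Applied ad valorem rate = 9.7%.
Duty = $43,921.22 × 9.7% + 518 × $5.96 = $7,347.64.
Line 4 (6710.67.06, Talania, 1,235 units, $292,880.25):
Base rate for 6710.67.06 is $6.99/unit.
Origin Talania qualifies under the Pelland–Talania agreement and 6710.67.06 is covered: preferential rate Free applies instead.
Duty = $292,880.25 × 0% = $0.00.
Total = $543,608.73 + $61,099.95 + $7,347.64 + $0.00 = $612,056.32.

$612,056.32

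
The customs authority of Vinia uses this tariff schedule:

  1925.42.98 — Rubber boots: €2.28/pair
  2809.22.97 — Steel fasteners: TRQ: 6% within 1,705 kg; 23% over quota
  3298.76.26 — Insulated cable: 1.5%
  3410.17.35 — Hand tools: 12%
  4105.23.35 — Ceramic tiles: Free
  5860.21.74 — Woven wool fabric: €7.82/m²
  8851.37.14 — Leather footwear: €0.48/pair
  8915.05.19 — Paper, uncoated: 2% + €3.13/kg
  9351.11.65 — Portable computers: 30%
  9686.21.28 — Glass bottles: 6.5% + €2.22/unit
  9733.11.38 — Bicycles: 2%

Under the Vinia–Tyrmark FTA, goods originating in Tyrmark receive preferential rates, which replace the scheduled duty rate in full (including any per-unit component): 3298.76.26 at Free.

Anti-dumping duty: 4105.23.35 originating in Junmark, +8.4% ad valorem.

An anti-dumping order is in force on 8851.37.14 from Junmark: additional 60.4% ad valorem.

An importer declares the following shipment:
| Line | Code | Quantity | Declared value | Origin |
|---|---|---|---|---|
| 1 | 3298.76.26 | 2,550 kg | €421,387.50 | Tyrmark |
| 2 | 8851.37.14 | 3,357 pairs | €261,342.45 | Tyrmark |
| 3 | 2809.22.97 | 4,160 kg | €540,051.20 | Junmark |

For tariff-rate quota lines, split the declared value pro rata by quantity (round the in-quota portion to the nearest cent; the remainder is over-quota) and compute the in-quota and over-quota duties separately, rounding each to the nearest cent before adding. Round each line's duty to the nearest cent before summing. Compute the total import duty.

€88,194.81

Line 1 (3298.76.26, Tyrmark, 2,550 kg, €421,387.50):
Base rate for 3298.76.26 is 1.5%.
Origin Tyrmark qualifies under the Vinia–Tyrmark agreement and 3298.76.26 is covered: preferential rate Free applies instead.
Duty = €421,387.50 × 0% = €0.00.
Line 2 (8851.37.14, Tyrmark, 3,357 pairs, €261,342.45):
Base rate for 8851.37.14 is €0.48/pair.
Origin Tyrmark is the FTA partner but 8851.37.14 is not on the preference list; base rate stands.
The additional-duty order on 8851.37.14 targets Junmark, not Tyrmark; it does not apply.
Duty = 3,357 × €0.48 = €1,611.36.
Line 3 (2809.22.97, Junmark, 4,160 kg, €540,051.20):
Code 2809.22.97 is under a tariff-rate quota (threshold 1,705 kg). In-quota: 1,705 kg at 6%; over-quota: 2,455 kg at 23%.
Pro-rata value split: in-quota = €540,051.20 × 1,705/4,160 = €221,343.10; over-quota = €540,051.20 − €221,343.10 = €318,708.10.
In-quota duty = €221,343.10 × 6% = €13,280.59. Over-quota duty = €318,708.10 × 23% = €73,302.86.
Line duty = €13,280.59 + €73,302.86 = €86,583.45.
Total = €0.00 + €1,611.36 + €86,583.45 = €88,194.81.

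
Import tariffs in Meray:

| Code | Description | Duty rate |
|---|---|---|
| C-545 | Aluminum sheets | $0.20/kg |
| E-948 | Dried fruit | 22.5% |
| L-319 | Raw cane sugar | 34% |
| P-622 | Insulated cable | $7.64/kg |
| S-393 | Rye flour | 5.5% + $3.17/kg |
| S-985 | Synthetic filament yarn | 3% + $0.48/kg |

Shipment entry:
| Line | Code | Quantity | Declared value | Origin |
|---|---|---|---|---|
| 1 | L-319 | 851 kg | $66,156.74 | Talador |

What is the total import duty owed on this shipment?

$22,493.29

Line 1 (L-319, Talador, 851 kg, $66,156.74):
Base rate for L-319 is 34%.
Duty = $66,156.74 × 34% = $22,493.29.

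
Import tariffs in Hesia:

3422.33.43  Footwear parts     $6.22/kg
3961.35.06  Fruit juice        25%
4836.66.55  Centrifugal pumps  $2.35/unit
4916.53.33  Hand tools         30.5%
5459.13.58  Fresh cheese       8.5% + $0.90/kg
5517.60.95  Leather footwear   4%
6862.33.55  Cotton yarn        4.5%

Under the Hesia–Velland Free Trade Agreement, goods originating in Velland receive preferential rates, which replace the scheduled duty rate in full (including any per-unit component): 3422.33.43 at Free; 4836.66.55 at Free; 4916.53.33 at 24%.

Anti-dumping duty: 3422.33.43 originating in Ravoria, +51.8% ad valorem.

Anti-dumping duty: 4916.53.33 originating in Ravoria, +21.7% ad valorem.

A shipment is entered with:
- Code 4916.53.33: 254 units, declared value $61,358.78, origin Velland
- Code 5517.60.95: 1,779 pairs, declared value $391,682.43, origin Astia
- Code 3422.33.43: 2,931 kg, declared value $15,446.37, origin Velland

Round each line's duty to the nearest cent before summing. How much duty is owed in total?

$30,393.41

Line 1 (4916.53.33, Velland, 254 units, $61,358.78):
Base rate for 4916.53.33 is 30.5%.
Origin Velland qualifies under the Hesia–Velland agreement and 4916.53.33 is covered: preferential rate 24% applies instead.
The additional-duty order on 4916.53.33 targets Ravoria, not Velland; it does not apply.
Duty = $61,358.78 × 24% = $14,726.11.
Line 2 (5517.60.95, Astia, 1,779 pairs, $391,682.43):
Base rate for 5517.60.95 is 4%.
Duty = $391,682.43 × 4% = $15,667.30.
Line 3 (3422.33.43, Velland, 2,931 kg, $15,446.37):
Base rate for 3422.33.43 is $6.22/kg.
Origin Velland qualifies under the Hesia–Velland agreement and 3422.33.43 is covered: preferential rate Free applies instead.
The additional-duty order on 3422.33.43 targets Ravoria, not Velland; it does not apply.
Duty = $15,446.37 × 0% = $0.00.
Total = $14,726.11 + $15,667.30 + $0.00 = $30,393.41.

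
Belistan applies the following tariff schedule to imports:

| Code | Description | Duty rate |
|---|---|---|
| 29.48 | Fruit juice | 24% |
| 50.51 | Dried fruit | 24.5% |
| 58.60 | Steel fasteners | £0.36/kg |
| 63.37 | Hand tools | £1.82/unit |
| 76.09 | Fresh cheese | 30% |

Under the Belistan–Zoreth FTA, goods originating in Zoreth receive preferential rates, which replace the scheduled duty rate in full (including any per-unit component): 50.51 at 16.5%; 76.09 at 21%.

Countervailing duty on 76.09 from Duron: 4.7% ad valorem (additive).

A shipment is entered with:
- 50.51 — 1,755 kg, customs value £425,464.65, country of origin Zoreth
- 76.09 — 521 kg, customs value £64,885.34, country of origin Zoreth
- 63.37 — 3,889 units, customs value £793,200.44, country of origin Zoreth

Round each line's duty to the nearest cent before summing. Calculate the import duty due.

Line 1 (50.51, Zoreth, 1,755 kg, £425,464.65):
Base rate for 50.51 is 24.5%.
Origin Zoreth qualifies under the Belistan–Zoreth agreement and 50.51 is covered: preferential rate 16.5% applies instead.
Duty = £425,464.65 × 16.5% = £70,201.67.
Line 2 (76.09, Zoreth, 521 kg, £64,885.34):
Base rate for 76.09 is 30%.
Origin Zoreth qualifies under the Belistan–Zoreth agreement and 76.09 is covered: preferential rate 21% applies instead.
The additional-duty order on 76.09 targets Duron, not Zoreth; it does not apply.
Duty = £64,885.34 × 21% = £13,625.92.
Line 3 (63.37, Zoreth, 3,889 units, £793,200.44):
Base rate for 63.37 is £1.82/unit.
Origin Zoreth is the FTA partner but 63.37 is not on the preference list; base rate stands.
Duty = 3,889 × £1.82 = £7,077.98.
Total = £70,201.67 + £13,625.92 + £7,077.98 = £90,905.57.

£90,905.57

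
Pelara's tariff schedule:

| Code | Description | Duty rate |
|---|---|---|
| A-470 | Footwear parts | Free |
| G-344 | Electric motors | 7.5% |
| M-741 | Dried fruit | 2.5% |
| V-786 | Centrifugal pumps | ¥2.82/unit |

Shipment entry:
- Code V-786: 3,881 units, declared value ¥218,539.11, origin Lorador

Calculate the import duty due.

¥10,944.42

Line 1 (V-786, Lorador, 3,881 units, ¥218,539.11):
Base rate for V-786 is ¥2.82/unit.
Duty = 3,881 × ¥2.82 = ¥10,944.42.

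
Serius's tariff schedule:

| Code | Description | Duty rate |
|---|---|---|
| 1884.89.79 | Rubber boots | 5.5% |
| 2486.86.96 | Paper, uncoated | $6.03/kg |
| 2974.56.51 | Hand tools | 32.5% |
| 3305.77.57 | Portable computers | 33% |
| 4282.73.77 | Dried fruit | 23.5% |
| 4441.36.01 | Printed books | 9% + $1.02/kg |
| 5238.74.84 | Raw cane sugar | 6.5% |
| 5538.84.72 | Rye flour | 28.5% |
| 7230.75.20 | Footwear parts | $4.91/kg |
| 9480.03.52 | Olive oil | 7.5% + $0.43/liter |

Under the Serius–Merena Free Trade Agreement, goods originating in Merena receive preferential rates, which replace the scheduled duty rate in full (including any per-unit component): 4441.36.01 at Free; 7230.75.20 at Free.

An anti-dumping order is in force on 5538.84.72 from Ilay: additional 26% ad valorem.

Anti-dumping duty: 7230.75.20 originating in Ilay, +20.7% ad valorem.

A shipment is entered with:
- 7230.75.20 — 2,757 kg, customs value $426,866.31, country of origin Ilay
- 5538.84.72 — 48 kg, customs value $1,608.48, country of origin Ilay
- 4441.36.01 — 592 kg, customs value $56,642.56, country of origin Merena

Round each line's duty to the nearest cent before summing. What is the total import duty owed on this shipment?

$102,774.82

Line 1 (7230.75.20, Ilay, 2,757 kg, $426,866.31):
Base rate for 7230.75.20 is $4.91/kg.
7230.75.20 has an FTA preferential rate, but origin Ilay is not Merena; base rate stands.
Additional duty on 7230.75.20 from Ilay: +20.7% ad valorem. Applied ad valorem rate = 20.7%.
Duty = $426,866.31 × 20.7% + 2,757 × $4.91 = $101,898.20.
Line 2 (5538.84.72, Ilay, 48 kg, $1,608.48):
Base rate for 5538.84.72 is 28.5%.
Additional duty on 5538.84.72 from Ilay: +26%. Applied ad valorem rate: 28.5% + 26% = 54.5%.
Duty = $1,608.48 × 54.5% = $876.62.
Line 3 (4441.36.01, Merena, 592 kg, $56,642.56):
Base rate for 4441.36.01 is 9% + $1.02/kg.
Origin Merena qualifies under the Serius–Merena agreement and 4441.36.01 is covered: preferential rate Free applies instead.
Duty = $56,642.56 × 0% = $0.00.
Total = $101,898.20 + $876.62 + $0.00 = $102,774.82.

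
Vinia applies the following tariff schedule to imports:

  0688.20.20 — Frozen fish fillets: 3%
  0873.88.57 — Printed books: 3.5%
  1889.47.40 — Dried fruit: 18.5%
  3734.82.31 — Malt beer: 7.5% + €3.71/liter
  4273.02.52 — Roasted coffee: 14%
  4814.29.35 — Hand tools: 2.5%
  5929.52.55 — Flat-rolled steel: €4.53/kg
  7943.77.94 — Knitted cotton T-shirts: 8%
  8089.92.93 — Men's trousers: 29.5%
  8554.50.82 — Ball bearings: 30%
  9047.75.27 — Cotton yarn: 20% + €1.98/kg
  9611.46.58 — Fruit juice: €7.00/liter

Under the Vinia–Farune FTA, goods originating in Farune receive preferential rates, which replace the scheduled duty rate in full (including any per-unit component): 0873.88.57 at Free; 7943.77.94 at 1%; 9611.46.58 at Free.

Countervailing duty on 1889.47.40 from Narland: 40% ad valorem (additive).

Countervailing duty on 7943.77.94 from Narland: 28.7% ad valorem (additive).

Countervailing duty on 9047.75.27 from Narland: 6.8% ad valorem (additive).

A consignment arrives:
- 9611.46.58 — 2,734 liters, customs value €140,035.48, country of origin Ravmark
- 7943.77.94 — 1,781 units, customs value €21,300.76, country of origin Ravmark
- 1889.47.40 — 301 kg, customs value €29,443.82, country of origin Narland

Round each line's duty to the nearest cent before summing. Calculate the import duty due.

€38,066.69

Line 1 (9611.46.58, Ravmark, 2,734 liters, €140,035.48):
Base rate for 9611.46.58 is €7.00/liter.
9611.46.58 has an FTA preferential rate, but origin Ravmark is not Farune; base rate stands.
Duty = 2,734 × €7.00 = €19,138.00.
Line 2 (7943.77.94, Ravmark, 1,781 units, €21,300.76):
Base rate for 7943.77.94 is 8%.
7943.77.94 has an FTA preferential rate, but origin Ravmark is not Farune; base rate stands.
The additional-duty order on 7943.77.94 targets Narland, not Ravmark; it does not apply.
Duty = €21,300.76 × 8% = €1,704.06.
Line 3 (1889.47.40, Narland, 301 kg, €29,443.82):
Base rate for 1889.47.40 is 18.5%.
Additional duty on 1889.47.40 from Narland: +40%. Applied ad valorem rate: 18.5% + 40% = 58.5%.
Duty = €29,443.82 × 58.5% = €17,224.63.
Total = €19,138.00 + €1,704.06 + €17,224.63 = €38,066.69.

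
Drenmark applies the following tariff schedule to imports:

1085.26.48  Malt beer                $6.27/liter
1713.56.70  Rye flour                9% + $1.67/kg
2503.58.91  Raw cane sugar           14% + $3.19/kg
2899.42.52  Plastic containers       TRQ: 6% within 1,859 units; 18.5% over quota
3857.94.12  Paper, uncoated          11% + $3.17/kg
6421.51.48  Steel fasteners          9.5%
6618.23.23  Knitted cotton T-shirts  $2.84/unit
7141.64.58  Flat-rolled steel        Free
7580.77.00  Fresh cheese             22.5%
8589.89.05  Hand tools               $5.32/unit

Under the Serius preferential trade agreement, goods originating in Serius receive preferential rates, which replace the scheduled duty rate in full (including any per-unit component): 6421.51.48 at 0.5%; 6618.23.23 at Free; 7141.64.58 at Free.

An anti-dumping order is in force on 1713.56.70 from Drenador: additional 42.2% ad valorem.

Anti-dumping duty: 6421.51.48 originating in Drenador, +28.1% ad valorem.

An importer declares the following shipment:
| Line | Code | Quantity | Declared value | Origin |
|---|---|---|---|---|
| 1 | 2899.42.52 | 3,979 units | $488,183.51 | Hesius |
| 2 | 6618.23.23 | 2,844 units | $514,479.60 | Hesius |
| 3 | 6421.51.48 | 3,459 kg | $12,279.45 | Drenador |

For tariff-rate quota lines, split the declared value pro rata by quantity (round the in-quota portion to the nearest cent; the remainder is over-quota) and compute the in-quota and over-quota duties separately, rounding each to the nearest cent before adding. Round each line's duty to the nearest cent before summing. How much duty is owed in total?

Line 1 (2899.42.52, Hesius, 3,979 units, $488,183.51):
Code 2899.42.52 is under a tariff-rate quota (threshold 1,859 units). In-quota: 1,859 units at 6%; over-quota: 2,120 units at 18.5%.
Pro-rata value split: in-quota = $488,183.51 × 1,859/3,979 = $228,080.71; over-quota = $488,183.51 − $228,080.71 = $260,102.80.
In-quota duty = $228,080.71 × 6% = $13,684.84. Over-quota duty = $260,102.80 × 18.5% = $48,119.02.
Line duty = $13,684.84 + $48,119.02 = $61,803.86.
Line 2 (6618.23.23, Hesius, 2,844 units, $514,479.60):
Base rate for 6618.23.23 is $2.84/unit.
6618.23.23 has an FTA preferential rate, but origin Hesius is not Serius; base rate stands.
Duty = 2,844 × $2.84 = $8,076.96.
Line 3 (6421.51.48, Drenador, 3,459 kg, $12,279.45):
Base rate for 6421.51.48 is 9.5%.
6421.51.48 has an FTA preferential rate, but origin Drenador is not Serius; base rate stands.
Additional duty on 6421.51.48 from Drenador: +28.1%. Applied ad valorem rate: 9.5% + 28.1% = 37.6%.
Duty = $12,279.45 × 37.6% = $4,617.07.
Total = $61,803.86 + $8,076.96 + $4,617.07 = $74,497.89.

$74,497.89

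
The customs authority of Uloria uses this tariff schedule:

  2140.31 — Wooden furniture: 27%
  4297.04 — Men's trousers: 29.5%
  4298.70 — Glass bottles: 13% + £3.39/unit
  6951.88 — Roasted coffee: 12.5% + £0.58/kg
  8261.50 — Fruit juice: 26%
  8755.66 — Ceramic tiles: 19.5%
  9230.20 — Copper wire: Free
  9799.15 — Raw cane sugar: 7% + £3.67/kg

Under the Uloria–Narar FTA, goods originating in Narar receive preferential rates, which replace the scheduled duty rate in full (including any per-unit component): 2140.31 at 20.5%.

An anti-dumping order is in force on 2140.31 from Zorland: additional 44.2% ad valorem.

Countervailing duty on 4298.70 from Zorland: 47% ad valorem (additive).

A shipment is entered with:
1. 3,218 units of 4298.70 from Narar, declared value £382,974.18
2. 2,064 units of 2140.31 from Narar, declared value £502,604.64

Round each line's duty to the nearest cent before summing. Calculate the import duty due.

£163,729.61

Line 1 (4298.70, Narar, 3,218 units, £382,974.18):
Base rate for 4298.70 is 13% + £3.39/unit.
Origin Narar is the FTA partner but 4298.70 is not on the preference list; base rate stands.
The additional-duty order on 4298.70 targets Zorland, not Narar; it does not apply.
Duty = £382,974.18 × 13% + 3,218 × £3.39 = £60,695.66.
Line 2 (2140.31, Narar, 2,064 units, £502,604.64):
Base rate for 2140.31 is 27%.
Origin Narar qualifies under the Uloria–Narar agreement and 2140.31 is covered: preferential rate 20.5% applies instead.
The additional-duty order on 2140.31 targets Zorland, not Narar; it does not apply.
Duty = £502,604.64 × 20.5% = £103,033.95.
Total = £60,695.66 + £103,033.95 = £163,729.61.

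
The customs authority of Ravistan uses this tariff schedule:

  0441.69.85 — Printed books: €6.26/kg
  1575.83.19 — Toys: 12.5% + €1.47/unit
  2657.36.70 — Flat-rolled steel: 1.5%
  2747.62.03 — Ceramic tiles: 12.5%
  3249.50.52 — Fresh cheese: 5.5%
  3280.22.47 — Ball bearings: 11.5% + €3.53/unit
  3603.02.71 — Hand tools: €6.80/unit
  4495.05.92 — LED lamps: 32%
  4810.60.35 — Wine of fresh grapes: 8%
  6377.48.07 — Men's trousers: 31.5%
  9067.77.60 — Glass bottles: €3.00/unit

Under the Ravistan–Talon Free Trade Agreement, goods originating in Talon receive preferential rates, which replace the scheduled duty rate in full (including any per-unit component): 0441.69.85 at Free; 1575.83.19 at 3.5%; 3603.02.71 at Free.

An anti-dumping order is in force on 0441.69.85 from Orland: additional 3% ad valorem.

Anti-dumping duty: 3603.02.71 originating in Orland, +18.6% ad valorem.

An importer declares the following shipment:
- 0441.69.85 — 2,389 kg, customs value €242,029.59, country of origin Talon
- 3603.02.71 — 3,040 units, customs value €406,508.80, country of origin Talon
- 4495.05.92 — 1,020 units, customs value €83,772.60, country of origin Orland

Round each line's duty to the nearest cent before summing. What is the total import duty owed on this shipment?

Line 1 (0441.69.85, Talon, 2,389 kg, €242,029.59):
Base rate for 0441.69.85 is €6.26/kg.
Origin Talon qualifies under the Ravistan–Talon agreement and 0441.69.85 is covered: preferential rate Free applies instead.
The additional-duty order on 0441.69.85 targets Orland, not Talon; it does not apply.
Duty = €242,029.59 × 0% = €0.00.
Line 2 (3603.02.71, Talon, 3,040 units, €406,508.80):
Base rate for 3603.02.71 is €6.80/unit.
Origin Talon qualifies under the Ravistan–Talon agreement and 3603.02.71 is covered: preferential rate Free applies instead.
The additional-duty order on 3603.02.71 targets Orland, not Talon; it does not apply.
Duty = €406,508.80 × 0% = €0.00.
Line 3 (4495.05.92, Orland, 1,020 units, €83,772.60):
Base rate for 4495.05.92 is 32%.
Duty = €83,772.60 × 32% = €26,807.23.
Total = €0.00 + €0.00 + €26,807.23 = €26,807.23.

€26,807.23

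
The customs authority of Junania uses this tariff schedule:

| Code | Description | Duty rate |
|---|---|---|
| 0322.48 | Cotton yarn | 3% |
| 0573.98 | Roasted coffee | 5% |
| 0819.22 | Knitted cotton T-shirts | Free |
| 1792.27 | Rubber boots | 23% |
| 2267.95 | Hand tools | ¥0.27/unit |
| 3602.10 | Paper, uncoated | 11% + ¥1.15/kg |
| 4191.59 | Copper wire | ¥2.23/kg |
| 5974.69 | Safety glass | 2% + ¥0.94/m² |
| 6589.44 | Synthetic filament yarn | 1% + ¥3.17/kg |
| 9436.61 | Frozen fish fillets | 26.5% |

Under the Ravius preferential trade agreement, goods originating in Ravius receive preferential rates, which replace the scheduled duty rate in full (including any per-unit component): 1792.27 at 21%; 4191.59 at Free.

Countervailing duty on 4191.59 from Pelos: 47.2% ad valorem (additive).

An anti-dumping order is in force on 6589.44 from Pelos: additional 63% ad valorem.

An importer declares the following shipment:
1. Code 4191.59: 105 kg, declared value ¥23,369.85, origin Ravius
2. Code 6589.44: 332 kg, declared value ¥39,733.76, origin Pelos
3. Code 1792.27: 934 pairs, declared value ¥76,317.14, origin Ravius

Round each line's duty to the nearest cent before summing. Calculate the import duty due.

Line 1 (4191.59, Ravius, 105 kg, ¥23,369.85):
Base rate for 4191.59 is ¥2.23/kg.
Origin Ravius qualifies under the Junania–Ravius agreement and 4191.59 is covered: preferential rate Free applies instead.
The additional-duty order on 4191.59 targets Pelos, not Ravius; it does not apply.
Duty = ¥23,369.85 × 0% = ¥0.00.
Line 2 (6589.44, Pelos, 332 kg, ¥39,733.76):
Base rate for 6589.44 is 1% + ¥3.17/kg.
Additional duty on 6589.44 from Pelos: +63%. Applied ad valorem rate: 1% + 63% = 64%.
Duty = ¥39,733.76 × 64% + 332 × ¥3.17 = ¥26,482.05.
Line 3 (1792.27, Ravius, 934 pairs, ¥76,317.14):
Base rate for 1792.27 is 23%.
Origin Ravius qualifies under the Junania–Ravius agreement and 1792.27 is covered: preferential rate 21% applies instead.
Duty = ¥76,317.14 × 21% = ¥16,026.60.
Total = ¥0.00 + ¥26,482.05 + ¥16,026.60 = ¥42,508.65.

¥42,508.65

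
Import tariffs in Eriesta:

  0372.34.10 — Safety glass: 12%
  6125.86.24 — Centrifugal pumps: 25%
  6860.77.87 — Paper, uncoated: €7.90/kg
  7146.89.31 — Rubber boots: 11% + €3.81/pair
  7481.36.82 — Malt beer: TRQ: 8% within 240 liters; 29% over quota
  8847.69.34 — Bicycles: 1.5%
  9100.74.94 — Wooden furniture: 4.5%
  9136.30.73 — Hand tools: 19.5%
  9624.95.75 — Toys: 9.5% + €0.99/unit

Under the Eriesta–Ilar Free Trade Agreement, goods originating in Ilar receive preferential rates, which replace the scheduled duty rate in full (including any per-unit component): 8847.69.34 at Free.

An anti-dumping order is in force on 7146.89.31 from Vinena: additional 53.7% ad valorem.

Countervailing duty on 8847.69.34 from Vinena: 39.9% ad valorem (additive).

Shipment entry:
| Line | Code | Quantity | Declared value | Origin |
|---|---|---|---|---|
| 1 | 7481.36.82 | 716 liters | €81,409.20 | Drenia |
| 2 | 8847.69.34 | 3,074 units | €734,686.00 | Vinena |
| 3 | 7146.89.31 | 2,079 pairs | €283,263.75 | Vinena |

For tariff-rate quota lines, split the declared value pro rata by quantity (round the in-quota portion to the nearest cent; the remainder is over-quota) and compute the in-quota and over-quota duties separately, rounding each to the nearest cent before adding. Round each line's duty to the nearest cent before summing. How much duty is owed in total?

Line 1 (7481.36.82, Drenia, 716 liters, €81,409.20):
Code 7481.36.82 is under a tariff-rate quota (threshold 240 liters). In-quota: 240 liters at 8%; over-quota: 476 liters at 29%.
Pro-rata value split: in-quota = €81,409.20 × 240/716 = €27,288.00; over-quota = €81,409.20 − €27,288.00 = €54,121.20.
In-quota duty = €27,288.00 × 8% = €2,183.04. Over-quota duty = €54,121.20 × 29% = €15,695.15.
Line duty = €2,183.04 + €15,695.15 = €17,878.19.
Line 2 (8847.69.34, Vinena, 3,074 units, €734,686.00):
Base rate for 8847.69.34 is 1.5%.
8847.69.34 has an FTA preferential rate, but origin Vinena is not Ilar; base rate stands.
Additional duty on 8847.69.34 from Vinena: +39.9%. Applied ad valorem rate: 1.5% + 39.9% = 41.4%.
Duty = €734,686.00 × 41.4% = €304,160.00.
Line 3 (7146.89.31, Vinena, 2,079 pairs, €283,263.75):
Base rate for 7146.89.31 is 11% + €3.81/pair.
Additional duty on 7146.89.31 from Vinena: +53.7%. Applied ad valorem rate: 11% + 53.7% = 64.7%.
Duty = €283,263.75 × 64.7% + 2,079 × €3.81 = €191,192.64.
Total = €17,878.19 + €304,160.00 + €191,192.64 = €513,230.83.

€513,230.83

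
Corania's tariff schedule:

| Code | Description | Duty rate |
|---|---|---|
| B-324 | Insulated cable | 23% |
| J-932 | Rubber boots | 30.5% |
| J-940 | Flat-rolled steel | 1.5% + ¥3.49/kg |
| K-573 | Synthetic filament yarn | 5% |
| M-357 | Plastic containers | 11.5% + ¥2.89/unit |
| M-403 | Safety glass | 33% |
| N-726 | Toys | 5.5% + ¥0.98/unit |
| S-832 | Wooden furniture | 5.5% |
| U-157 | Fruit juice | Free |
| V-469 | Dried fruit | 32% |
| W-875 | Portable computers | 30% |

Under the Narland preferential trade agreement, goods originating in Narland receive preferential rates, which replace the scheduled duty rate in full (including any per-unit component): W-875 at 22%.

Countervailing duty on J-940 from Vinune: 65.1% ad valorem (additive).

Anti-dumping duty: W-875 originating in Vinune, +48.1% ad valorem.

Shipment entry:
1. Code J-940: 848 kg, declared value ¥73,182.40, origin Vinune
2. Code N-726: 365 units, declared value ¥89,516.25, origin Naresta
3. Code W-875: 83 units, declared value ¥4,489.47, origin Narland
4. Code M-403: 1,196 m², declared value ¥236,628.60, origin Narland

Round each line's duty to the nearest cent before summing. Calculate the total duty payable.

¥136,055.21

Line 1 (J-940, Vinune, 848 kg, ¥73,182.40):
Base rate for J-940 is 1.5% + ¥3.49/kg.
Additional duty on J-940 from Vinune: +65.1%. Applied ad valorem rate: 1.5% + 65.1% = 66.6%.
Duty = ¥73,182.40 × 66.6% + 848 × ¥3.49 = ¥51,699.00.
Line 2 (N-726, Naresta, 365 units, ¥89,516.25):
Base rate for N-726 is 5.5% + ¥0.98/unit.
Duty = ¥89,516.25 × 5.5% + 365 × ¥0.98 = ¥5,281.09.
Line 3 (W-875, Narland, 83 units, ¥4,489.47):
Base rate for W-875 is 30%.
Origin Narland qualifies under the Corania–Narland agreement and W-875 is covered: preferential rate 22% applies instead.
The additional-duty order on W-875 targets Vinune, not Narland; it does not apply.
Duty = ¥4,489.47 × 22% = ¥987.68.
Line 4 (M-403, Narland, 1,196 m², ¥236,628.60):
Base rate for M-403 is 33%.
Origin Narland is the FTA partner but M-403 is not on the preference list; base rate stands.
Duty = ¥236,628.60 × 33% = ¥78,087.44.
Total = ¥51,699.00 + ¥5,281.09 + ¥987.68 + ¥78,087.44 = ¥136,055.21.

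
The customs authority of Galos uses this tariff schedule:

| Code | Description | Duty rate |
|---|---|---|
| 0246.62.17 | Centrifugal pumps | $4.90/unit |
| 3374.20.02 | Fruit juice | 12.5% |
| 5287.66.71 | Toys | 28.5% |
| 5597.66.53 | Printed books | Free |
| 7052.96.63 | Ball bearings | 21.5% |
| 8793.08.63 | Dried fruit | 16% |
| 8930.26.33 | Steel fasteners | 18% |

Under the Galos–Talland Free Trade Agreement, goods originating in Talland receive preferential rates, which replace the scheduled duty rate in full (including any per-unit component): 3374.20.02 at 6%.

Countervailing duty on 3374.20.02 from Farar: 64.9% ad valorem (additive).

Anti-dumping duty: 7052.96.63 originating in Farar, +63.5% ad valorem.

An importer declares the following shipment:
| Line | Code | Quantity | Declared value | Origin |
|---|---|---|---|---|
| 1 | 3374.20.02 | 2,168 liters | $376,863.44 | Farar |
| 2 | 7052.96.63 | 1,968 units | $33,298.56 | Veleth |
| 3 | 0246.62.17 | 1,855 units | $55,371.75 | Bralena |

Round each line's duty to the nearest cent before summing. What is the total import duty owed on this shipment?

$307,940.99

Line 1 (3374.20.02, Farar, 2,168 liters, $376,863.44):
Base rate for 3374.20.02 is 12.5%.
3374.20.02 has an FTA preferential rate, but origin Farar is not Talland; base rate stands.
Additional duty on 3374.20.02 from Farar: +64.9%. Applied ad valorem rate: 12.5% + 64.9% = 77.4%.
Duty = $376,863.44 × 77.4% = $291,692.30.
Line 2 (7052.96.63, Veleth, 1,968 units, $33,298.56):
Base rate for 7052.96.63 is 21.5%.
The additional-duty order on 7052.96.63 targets Farar, not Veleth; it does not apply.
Duty = $33,298.56 × 21.5% = $7,159.19.
Line 3 (0246.62.17, Bralena, 1,855 units, $55,371.75):
Base rate for 0246.62.17 is $4.90/unit.
Duty = 1,855 × $4.90 = $9,089.50.
Total = $291,692.30 + $7,159.19 + $9,089.50 = $307,940.99.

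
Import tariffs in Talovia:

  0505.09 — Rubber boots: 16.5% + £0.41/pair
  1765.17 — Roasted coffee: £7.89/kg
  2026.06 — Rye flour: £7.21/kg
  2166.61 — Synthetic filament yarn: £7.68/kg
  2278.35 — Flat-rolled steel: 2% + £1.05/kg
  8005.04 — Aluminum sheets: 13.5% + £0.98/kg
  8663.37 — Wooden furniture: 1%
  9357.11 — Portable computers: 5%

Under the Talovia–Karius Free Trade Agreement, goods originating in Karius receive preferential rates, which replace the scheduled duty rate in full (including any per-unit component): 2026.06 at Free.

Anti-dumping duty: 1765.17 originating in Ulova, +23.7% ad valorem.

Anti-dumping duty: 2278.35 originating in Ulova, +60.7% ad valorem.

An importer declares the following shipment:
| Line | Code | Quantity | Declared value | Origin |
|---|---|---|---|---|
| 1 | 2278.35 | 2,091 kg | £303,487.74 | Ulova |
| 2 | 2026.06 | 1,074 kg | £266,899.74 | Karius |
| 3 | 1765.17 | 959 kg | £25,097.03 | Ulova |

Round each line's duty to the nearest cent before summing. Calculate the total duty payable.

£205,996.87

Line 1 (2278.35, Ulova, 2,091 kg, £303,487.74):
Base rate for 2278.35 is 2% + £1.05/kg.
Additional duty on 2278.35 from Ulova: +60.7%. Applied ad valorem rate: 2% + 60.7% = 62.7%.
Duty = £303,487.74 × 62.7% + 2,091 × £1.05 = £192,482.36.
Line 2 (2026.06, Karius, 1,074 kg, £266,899.74):
Base rate for 2026.06 is £7.21/kg.
Origin Karius qualifies under the Talovia–Karius agreement and 2026.06 is covered: preferential rate Free applies instead.
Duty = £266,899.74 × 0% = £0.00.
Line 3 (1765.17, Ulova, 959 kg, £25,097.03):
Base rate for 1765.17 is £7.89/kg.
Additional duty on 1765.17 from Ulova: +23.7% ad valorem. Applied ad valorem rate = 23.7%.
Duty = £25,097.03 × 23.7% + 959 × £7.89 = £13,514.51.
Total = £192,482.36 + £0.00 + £13,514.51 = £205,996.87.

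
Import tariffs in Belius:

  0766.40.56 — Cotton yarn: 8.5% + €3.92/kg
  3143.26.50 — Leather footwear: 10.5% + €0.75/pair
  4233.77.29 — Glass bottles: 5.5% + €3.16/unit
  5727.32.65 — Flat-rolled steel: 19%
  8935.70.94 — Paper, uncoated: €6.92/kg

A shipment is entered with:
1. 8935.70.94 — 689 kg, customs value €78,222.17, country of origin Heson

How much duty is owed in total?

Line 1 (8935.70.94, Heson, 689 kg, €78,222.17):
Base rate for 8935.70.94 is €6.92/kg.
Duty = 689 × €6.92 = €4,767.88.

€4,767.88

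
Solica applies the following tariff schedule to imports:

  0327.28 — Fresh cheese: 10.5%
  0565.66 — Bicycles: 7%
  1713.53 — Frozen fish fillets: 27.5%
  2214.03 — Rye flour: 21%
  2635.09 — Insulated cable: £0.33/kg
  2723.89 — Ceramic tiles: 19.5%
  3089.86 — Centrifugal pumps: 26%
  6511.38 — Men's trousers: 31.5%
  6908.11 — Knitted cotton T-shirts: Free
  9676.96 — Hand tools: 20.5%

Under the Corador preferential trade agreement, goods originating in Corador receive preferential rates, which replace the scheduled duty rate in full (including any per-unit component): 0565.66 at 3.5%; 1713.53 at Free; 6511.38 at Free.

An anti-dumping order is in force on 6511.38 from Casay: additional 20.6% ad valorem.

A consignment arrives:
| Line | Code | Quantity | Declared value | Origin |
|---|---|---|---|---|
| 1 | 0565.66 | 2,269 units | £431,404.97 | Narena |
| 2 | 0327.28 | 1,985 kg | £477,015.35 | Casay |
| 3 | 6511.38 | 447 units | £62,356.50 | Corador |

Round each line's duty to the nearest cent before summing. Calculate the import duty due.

£80,284.96

Line 1 (0565.66, Narena, 2,269 units, £431,404.97):
Base rate for 0565.66 is 7%.
0565.66 has an FTA preferential rate, but origin Narena is not Corador; base rate stands.
Duty = £431,404.97 × 7% = £30,198.35.
Line 2 (0327.28, Casay, 1,985 kg, £477,015.35):
Base rate for 0327.28 is 10.5%.
Duty = £477,015.35 × 10.5% = £50,086.61.
Line 3 (6511.38, Corador, 447 units, £62,356.50):
Base rate for 6511.38 is 31.5%.
Origin Corador qualifies under the Solica–Corador agreement and 6511.38 is covered: preferential rate Free applies instead.
The additional-duty order on 6511.38 targets Casay, not Corador; it does not apply.
Duty = £62,356.50 × 0% = £0.00.
Total = £30,198.35 + £50,086.61 + £0.00 = £80,284.96.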